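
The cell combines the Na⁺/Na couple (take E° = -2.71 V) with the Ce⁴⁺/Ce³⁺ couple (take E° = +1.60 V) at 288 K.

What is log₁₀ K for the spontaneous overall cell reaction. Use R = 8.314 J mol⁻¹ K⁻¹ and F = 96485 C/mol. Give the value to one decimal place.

Cathode: Ce⁴⁺/Ce³⁺; anode: Na⁺/Na. E°cell = (+1.60) − (-2.71) = +4.31 V, with n = 1.
ΔG° = −nFE° = −RT ln K, so ln K = nFE°/(RT) = (1)(96485)(+4.31) / ((8.314)(288)) = 173.674.
log₁₀ K = 173.674 / ln 10 = 75.4.

75.4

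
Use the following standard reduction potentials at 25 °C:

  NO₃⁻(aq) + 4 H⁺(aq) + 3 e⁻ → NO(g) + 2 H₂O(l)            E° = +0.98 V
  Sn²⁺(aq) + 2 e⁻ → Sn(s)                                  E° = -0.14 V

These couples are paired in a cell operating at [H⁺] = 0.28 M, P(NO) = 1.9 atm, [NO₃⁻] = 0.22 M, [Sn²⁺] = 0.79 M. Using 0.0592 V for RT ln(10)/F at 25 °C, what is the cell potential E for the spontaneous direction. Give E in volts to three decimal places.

+1.061 V

NO₃⁻/NO is the cathode (higher E°), Sn²⁺/Sn the anode: E°cell = +0.98 − (-0.14) = +1.12 V, n = 6.
Overall: 2 NO₃⁻(aq) + 8 H⁺(aq) + 3 Sn(s) → 2 NO(g) + 4 H₂O(l) + 3 Sn²⁺(aq)
Q = P(NO)^2·[Sn²⁺]^3 / ([NO₃⁻]^2·[H⁺]^8); log Q = 5.988.
E = E° − (0.0592/n) log Q = +1.12 − (0.0592/6)(5.988) = +1.061 V.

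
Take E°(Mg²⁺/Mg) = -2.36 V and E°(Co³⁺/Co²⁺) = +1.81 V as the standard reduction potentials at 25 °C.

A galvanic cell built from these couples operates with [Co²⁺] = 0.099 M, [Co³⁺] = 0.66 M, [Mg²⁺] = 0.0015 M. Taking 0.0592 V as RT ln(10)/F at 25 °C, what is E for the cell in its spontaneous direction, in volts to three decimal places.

Co³⁺/Co²⁺ is the cathode (higher E°), Mg²⁺/Mg the anode: E°cell = +1.81 − (-2.36) = +4.17 V, n = 2.
Overall: 2 Co³⁺(aq) + Mg(s) → 2 Co²⁺(aq) + Mg²⁺(aq)
Q = [Co²⁺]^2·[Mg²⁺] / ([Co³⁺]^2); log Q = -4.472.
E = E° − (0.0592/n) log Q = +4.17 − (0.0592/2)(-4.472) = +4.302 V.

+4.302 V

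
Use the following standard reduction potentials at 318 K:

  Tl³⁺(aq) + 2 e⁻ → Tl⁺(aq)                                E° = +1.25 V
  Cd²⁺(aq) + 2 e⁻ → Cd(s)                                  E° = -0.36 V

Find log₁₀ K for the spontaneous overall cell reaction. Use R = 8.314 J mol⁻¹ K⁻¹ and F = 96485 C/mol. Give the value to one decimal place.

51.0

Cathode: Tl³⁺/Tl⁺; anode: Cd²⁺/Cd. E°cell = (+1.25) − (-0.36) = +1.61 V, with n = 2.
ΔG° = −nFE° = −RT ln K, so ln K = nFE°/(RT) = (2)(96485)(+1.61) / ((8.314)(318)) = 117.511.
log₁₀ K = 117.511 / ln 10 = 51.0.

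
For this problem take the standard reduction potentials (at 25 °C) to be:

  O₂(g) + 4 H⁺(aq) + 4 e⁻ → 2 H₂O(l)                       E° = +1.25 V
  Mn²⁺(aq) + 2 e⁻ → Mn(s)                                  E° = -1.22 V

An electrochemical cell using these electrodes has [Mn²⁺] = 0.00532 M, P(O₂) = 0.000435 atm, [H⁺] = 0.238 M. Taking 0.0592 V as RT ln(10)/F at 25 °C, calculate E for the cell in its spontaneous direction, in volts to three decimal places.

O₂/H₂O is the cathode (higher E°), Mn²⁺/Mn the anode: E°cell = +1.25 − (-1.22) = +2.47 V, n = 4.
Overall: O₂(g) + 4 H⁺(aq) + 2 Mn(s) → 2 H₂O(l) + 2 Mn²⁺(aq)
Q = [Mn²⁺]^2 / (P(O₂)·[H⁺]^4); log Q = 1.307.
E = E° − (0.0592/n) log Q = +2.47 − (0.0592/4)(1.307) = +2.451 V.

+2.451 V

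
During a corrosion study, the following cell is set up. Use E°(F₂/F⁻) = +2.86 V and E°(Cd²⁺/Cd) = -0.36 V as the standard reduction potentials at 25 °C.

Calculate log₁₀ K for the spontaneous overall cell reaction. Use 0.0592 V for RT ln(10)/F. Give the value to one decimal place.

Cathode: F₂/F⁻; anode: Cd²⁺/Cd. E°cell = +3.22 V, n = 2.
log K = nE°cell / 0.0592 = (2)(+3.22) / 0.0592 = 108.8.

108.8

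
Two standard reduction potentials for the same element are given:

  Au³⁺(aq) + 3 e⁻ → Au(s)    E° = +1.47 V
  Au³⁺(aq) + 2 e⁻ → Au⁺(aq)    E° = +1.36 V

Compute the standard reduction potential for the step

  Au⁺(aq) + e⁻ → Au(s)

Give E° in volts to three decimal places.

+1.690 V

Sequential free energies add, so n₃E°₃ = n₁E°₁ + n₂E°₂.
With n₃ = 3, and the known step contributing 2×(+1.36) V, the unknown satisfies 1·E° = 3×(+1.47) − 2×(+1.36) = +1.690.
E° = +1.690 / 1 = +1.690 V.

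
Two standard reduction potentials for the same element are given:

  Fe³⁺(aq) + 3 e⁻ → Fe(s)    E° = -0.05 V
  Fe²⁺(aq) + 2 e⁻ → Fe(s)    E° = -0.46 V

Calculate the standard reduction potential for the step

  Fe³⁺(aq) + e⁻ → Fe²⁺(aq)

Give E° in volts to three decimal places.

+0.770 V

Sequential free energies add, so n₃E°₃ = n₁E°₁ + n₂E°₂.
With n₃ = 3, and the known step contributing 2×(-0.46) V, the unknown satisfies 1·E° = 3×(-0.05) − 2×(-0.46) = +0.770.
E° = +0.770 / 1 = +0.770 V.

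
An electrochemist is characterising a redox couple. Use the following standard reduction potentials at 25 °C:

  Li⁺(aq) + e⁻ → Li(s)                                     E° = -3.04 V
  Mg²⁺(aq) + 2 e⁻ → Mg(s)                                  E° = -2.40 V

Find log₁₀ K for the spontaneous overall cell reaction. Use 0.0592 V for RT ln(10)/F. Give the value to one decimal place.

21.6

Cathode: Mg²⁺/Mg; anode: Li⁺/Li. E°cell = +0.64 V, n = 2.
log K = nE°cell / 0.0592 = (2)(+0.64) / 0.0592 = 21.6.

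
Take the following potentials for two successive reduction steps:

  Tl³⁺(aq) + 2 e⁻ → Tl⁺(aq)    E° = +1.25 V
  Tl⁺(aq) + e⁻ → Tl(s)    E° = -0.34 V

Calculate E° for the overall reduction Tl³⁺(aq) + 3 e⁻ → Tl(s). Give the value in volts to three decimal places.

Adding the free-energy changes (−nFE°) of the two steps gives −n₃FE°₃ = −n₁FE°₁ − n₂FE°₂.
E°₃ = (2×+1.25 + 1×-0.34) / 3 = (+2.160) / 3 = +0.720 V.

+0.720 V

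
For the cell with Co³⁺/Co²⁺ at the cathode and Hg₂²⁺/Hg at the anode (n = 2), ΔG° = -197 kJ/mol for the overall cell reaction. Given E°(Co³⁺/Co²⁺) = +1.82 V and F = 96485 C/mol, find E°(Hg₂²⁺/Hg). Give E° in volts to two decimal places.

E°cell = −ΔG°/(nF) = −(-197×10³)/((2)(96485)) = +1.021 V.
Since Co³⁺/Co²⁺ is the cathode and Hg₂²⁺/Hg the anode, E°cell = E°(Co³⁺/Co²⁺) − E°(Hg₂²⁺/Hg).
So E°(Hg₂²⁺/Hg) = E°(Co³⁺/Co²⁺) − E°cell = (+1.82) − (+1.021) = +0.80 V.

+0.80 V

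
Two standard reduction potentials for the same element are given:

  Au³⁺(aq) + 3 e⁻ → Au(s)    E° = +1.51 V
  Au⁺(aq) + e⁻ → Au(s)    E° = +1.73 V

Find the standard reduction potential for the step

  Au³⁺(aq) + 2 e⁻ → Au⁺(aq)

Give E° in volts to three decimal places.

Sequential free energies add, so n₃E°₃ = n₁E°₁ + n₂E°₂.
With n₃ = 3, and the known step contributing 1×(+1.73) V, the unknown satisfies 2·E° = 3×(+1.51) − 1×(+1.73) = +2.800.
E° = +2.800 / 2 = +1.400 V.

+1.400 V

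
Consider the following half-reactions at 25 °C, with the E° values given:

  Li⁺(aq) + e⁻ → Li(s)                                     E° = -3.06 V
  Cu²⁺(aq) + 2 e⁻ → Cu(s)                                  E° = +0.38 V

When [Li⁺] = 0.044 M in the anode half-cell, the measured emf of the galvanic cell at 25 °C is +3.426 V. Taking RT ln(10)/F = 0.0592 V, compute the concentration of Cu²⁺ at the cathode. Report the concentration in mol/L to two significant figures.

0.00065 M

Cu²⁺/Cu is the cathode, Li⁺/Li the anode: E°cell = +3.44 V, n = 2.
Overall reaction: Cu²⁺(aq) + 2 Li(s) → Cu(s) + 2 Li⁺(aq); Q = [Li⁺]^2/[Cu²⁺]^1.
From E = E° − (0.0592/n) log Q: log Q = (E° − E)·n/0.0592 = (+3.44 − (+3.426))·2/0.0592 = 0.4730.
So 1·log[Cu²⁺] = 2·log(0.044) − log Q = -2.7131 − (0.4730) = -3.1861; [Cu²⁺] = 10^(-3.1861) ≈ 0.00065 M.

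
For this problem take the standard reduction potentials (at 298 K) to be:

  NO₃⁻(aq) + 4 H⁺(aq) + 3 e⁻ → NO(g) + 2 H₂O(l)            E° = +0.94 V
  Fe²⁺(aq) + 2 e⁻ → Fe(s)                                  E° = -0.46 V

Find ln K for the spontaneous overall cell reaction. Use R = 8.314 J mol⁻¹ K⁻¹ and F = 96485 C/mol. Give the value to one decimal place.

327.1

Cathode: NO₃⁻/NO; anode: Fe²⁺/Fe. E°cell = (+0.94) − (-0.46) = +1.40 V, with n = 6.
ΔG° = −nFE° = −RT ln K, so ln K = nFE°/(RT) = (6)(96485)(+1.40) / ((8.314)(298)) = 327.124.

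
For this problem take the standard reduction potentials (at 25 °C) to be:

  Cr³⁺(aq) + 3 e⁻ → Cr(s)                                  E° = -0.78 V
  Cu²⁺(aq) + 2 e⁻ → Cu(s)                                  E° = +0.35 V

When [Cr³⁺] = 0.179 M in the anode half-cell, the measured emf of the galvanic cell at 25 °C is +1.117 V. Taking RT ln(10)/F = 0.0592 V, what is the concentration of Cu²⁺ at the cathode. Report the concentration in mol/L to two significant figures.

0.12 M

Cu²⁺/Cu is the cathode, Cr³⁺/Cr the anode: E°cell = +1.13 V, n = 6.
Overall reaction: 3 Cu²⁺(aq) + 2 Cr(s) → 3 Cu(s) + 2 Cr³⁺(aq); Q = [Cr³⁺]^2/[Cu²⁺]^3.
From E = E° − (0.0592/n) log Q: log Q = (E° − E)·n/0.0592 = (+1.13 − (+1.117))·6/0.0592 = 1.3176.
So 3·log[Cu²⁺] = 2·log(0.179) − log Q = -1.4943 − (1.3176) = -2.8119; log[Cu²⁺] = -2.8119 / 3 = -0.9373; [Cu²⁺] = 10^(-0.9373) ≈ 0.12 M.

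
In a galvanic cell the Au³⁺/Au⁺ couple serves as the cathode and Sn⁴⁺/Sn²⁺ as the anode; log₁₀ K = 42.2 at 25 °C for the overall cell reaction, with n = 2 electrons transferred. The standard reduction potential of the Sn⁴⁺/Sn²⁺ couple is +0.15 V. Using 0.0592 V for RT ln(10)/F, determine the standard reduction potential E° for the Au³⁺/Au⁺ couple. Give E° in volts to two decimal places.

E°cell = (0.0592/n)·log K = (0.0592/2)(42.2) = +1.249 V.
Since Au³⁺/Au⁺ is the cathode and Sn⁴⁺/Sn²⁺ the anode, E°cell = E°(Au³⁺/Au⁺) − E°(Sn⁴⁺/Sn²⁺).
So E°(Au³⁺/Au⁺) = E°cell + E°(Sn⁴⁺/Sn²⁺) = +1.249 + (+0.15) = +1.40 V.

+1.40 V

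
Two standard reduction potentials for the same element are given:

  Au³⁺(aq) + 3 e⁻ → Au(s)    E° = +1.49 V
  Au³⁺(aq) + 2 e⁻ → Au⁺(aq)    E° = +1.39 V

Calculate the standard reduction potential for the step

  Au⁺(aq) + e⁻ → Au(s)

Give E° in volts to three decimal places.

Sequential free energies add, so n₃E°₃ = n₁E°₁ + n₂E°₂.
With n₃ = 3, and the known step contributing 2×(+1.39) V, the unknown satisfies 1·E° = 3×(+1.49) − 2×(+1.39) = +1.690.
E° = +1.690 / 1 = +1.690 V.

+1.690 V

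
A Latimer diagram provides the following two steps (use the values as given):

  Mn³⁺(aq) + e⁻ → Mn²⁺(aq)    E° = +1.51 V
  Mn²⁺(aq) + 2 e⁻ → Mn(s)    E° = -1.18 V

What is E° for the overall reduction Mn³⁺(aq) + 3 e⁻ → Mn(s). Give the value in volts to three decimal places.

Standard free energies of sequential steps add: ΔG°₃ = ΔG°₁ + ΔG°₂, so n₃E°₃ = n₁E°₁ + n₂E°₂.
E°₃ = (1×+1.51 + 2×-1.18) / 3 = (-0.850) / 3 = -0.283 V.
Simply averaging or adding the two E° values would be wrong; the electron-weighted sum is required.

-0.283 V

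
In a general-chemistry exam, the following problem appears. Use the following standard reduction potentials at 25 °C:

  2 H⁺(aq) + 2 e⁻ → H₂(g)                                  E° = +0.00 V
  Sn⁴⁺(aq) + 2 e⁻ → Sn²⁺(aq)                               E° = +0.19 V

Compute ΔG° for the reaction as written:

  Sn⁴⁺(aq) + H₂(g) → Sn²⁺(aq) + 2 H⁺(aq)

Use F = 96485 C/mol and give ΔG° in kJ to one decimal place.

As written, Sn⁴⁺/Sn²⁺ is reduced (cathode) and H⁺/H₂ is oxidised (anode), so E°cell = (+0.19) − (+0.00) = +0.19 V.
Balancing electrons gives n = 2.
ΔG° = −nFE° = −(2)(96485)(+0.19) = -36,664 J = -36.7 kJ.

-36.7 kJ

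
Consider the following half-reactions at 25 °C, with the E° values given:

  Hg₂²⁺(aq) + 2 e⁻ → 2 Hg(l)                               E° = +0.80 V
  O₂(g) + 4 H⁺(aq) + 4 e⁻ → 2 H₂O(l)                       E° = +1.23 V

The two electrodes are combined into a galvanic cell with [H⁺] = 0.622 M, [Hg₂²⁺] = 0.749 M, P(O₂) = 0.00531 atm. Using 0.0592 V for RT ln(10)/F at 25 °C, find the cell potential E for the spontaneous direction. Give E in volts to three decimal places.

O₂/H₂O is the cathode (higher E°), Hg₂²⁺/Hg the anode: E°cell = +1.23 − (+0.80) = +0.43 V, n = 4.
Overall: O₂(g) + 4 H⁺(aq) + 4 Hg(l) → 2 H₂O(l) + 2 Hg₂²⁺(aq)
Q = [Hg₂²⁺]^2 / (P(O₂)·[H⁺]^4); log Q = 2.849.
E = E° − (0.0592/n) log Q = +0.43 − (0.0592/4)(2.849) = +0.388 V.

+0.388 V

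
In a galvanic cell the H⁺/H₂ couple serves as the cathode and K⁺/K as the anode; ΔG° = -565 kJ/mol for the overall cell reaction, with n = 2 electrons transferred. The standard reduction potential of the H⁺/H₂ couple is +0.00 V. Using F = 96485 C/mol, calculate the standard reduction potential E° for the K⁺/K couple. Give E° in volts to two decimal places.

E°cell = −ΔG°/(nF) = −(-565×10³)/((2)(96485)) = +2.928 V.
Since H⁺/H₂ is the cathode and K⁺/K the anode, E°cell = E°(H⁺/H₂) − E°(K⁺/K).
So E°(K⁺/K) = E°(H⁺/H₂) − E°cell = (+0.00) − (+2.928) = -2.93 V.

-2.93 V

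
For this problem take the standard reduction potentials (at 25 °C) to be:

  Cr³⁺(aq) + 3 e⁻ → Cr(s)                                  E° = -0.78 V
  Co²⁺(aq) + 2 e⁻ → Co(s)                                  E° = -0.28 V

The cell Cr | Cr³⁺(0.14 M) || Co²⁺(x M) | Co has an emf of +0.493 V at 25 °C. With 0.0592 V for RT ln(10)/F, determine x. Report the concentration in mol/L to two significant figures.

Co²⁺/Co is the cathode, Cr³⁺/Cr the anode: E°cell = +0.50 V, n = 6.
Overall reaction: 3 Co²⁺(aq) + 2 Cr(s) → 3 Co(s) + 2 Cr³⁺(aq); Q = [Cr³⁺]^2/[Co²⁺]^3.
From E = E° − (0.0592/n) log Q: log Q = (E° − E)·n/0.0592 = (+0.50 − (+0.493))·6/0.0592 = 0.7095.
So 3·log[Co²⁺] = 2·log(0.14) − log Q = -1.7077 − (0.7095) = -2.4172; log[Co²⁺] = -2.4172 / 3 = -0.8057; [Co²⁺] = 10^(-0.8057) ≈ 0.16 M.

0.16 M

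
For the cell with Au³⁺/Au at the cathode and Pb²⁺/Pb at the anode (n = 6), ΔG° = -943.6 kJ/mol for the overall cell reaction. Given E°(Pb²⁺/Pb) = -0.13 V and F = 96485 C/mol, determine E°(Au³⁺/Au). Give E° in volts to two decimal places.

+1.50 V

E°cell = −ΔG°/(nF) = −(-943.6×10³)/((6)(96485)) = +1.630 V.
Since Au³⁺/Au is the cathode and Pb²⁺/Pb the anode, E°cell = E°(Au³⁺/Au) − E°(Pb²⁺/Pb).
So E°(Au³⁺/Au) = E°cell + E°(Pb²⁺/Pb) = +1.630 + (-0.13) = +1.50 V.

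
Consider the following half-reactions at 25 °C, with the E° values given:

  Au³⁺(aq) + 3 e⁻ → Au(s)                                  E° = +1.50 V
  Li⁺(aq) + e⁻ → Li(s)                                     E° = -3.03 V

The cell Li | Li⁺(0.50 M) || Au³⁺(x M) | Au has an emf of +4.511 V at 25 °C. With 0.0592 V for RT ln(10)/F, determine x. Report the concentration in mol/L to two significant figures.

0.014 M

Au³⁺/Au is the cathode, Li⁺/Li the anode: E°cell = +4.53 V, n = 3.
Overall reaction: Au³⁺(aq) + 3 Li(s) → Au(s) + 3 Li⁺(aq); Q = [Li⁺]^3/[Au³⁺]^1.
From E = E° − (0.0592/n) log Q: log Q = (E° − E)·n/0.0592 = (+4.53 − (+4.511))·3/0.0592 = 0.9628.
So 1·log[Au³⁺] = 3·log(0.5) − log Q = -0.9031 − (0.9628) = -1.8659; [Au³⁺] = 10^(-1.8659) ≈ 0.014 M.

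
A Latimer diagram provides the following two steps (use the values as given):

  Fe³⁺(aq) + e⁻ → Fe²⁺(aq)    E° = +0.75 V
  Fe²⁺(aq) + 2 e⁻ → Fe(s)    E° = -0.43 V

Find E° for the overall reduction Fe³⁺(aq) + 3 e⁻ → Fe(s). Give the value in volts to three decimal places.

-0.037 V

Since ΔG° = −nFE° is additive over sequential reductions, n₃E°₃ = n₁E°₁ + n₂E°₂.
E°₃ = (1×+0.75 + 2×-0.43) / 3 = (-0.110) / 3 = -0.037 V.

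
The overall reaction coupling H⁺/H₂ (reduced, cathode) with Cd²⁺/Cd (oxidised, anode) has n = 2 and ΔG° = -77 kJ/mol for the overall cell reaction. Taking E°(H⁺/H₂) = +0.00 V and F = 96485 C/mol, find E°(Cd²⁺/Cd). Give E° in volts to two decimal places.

-0.40 V

E°cell = −ΔG°/(nF) = −(-77×10³)/((2)(96485)) = +0.399 V.
Since H⁺/H₂ is the cathode and Cd²⁺/Cd the anode, E°cell = E°(H⁺/H₂) − E°(Cd²⁺/Cd).
So E°(Cd²⁺/Cd) = E°(H⁺/H₂) − E°cell = (+0.00) − (+0.399) = -0.40 V.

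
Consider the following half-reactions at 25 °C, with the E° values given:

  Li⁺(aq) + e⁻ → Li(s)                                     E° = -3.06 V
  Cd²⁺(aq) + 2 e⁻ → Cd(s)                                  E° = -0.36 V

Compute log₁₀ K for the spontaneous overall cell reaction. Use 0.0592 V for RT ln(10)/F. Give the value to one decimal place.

91.2

Cathode: Cd²⁺/Cd; anode: Li⁺/Li. E°cell = +2.70 V, n = 2.
log K = nE°cell / 0.0592 = (2)(+2.70) / 0.0592 = 91.2.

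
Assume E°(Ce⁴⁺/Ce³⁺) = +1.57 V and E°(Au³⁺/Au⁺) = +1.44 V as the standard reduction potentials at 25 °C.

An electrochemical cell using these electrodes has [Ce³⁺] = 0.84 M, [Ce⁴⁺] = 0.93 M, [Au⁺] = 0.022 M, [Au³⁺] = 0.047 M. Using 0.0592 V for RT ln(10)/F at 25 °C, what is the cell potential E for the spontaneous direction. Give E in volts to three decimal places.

+0.123 V

Ce⁴⁺/Ce³⁺ is the cathode (higher E°), Au³⁺/Au⁺ the anode: E°cell = +1.57 − (+1.44) = +0.13 V, n = 2.
Overall: 2 Ce⁴⁺(aq) + Au⁺(aq) → 2 Ce³⁺(aq) + Au³⁺(aq)
Q = [Ce³⁺]^2·[Au³⁺] / ([Ce⁴⁺]^2·[Au⁺]); log Q = 0.241.
E = E° − (0.0592/n) log Q = +0.13 − (0.0592/2)(0.241) = +0.123 V.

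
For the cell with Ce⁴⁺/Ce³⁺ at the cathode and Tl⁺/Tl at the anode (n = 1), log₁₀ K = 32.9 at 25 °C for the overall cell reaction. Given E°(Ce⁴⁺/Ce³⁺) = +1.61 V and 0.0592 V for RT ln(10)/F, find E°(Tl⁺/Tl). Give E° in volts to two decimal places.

-0.34 V

E°cell = (0.0592/n)·log K = (0.0592/1)(32.9) = +1.948 V.
Since Ce⁴⁺/Ce³⁺ is the cathode and Tl⁺/Tl the anode, E°cell = E°(Ce⁴⁺/Ce³⁺) − E°(Tl⁺/Tl).
So E°(Tl⁺/Tl) = E°(Ce⁴⁺/Ce³⁺) − E°cell = (+1.61) − (+1.948) = -0.34 V.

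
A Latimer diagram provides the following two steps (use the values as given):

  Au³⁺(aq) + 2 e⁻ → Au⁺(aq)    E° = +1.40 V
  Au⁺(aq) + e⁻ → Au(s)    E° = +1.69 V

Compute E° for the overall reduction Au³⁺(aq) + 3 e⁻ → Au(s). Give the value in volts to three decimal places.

+1.497 V

Since ΔG° = −nFE° is additive over sequential reductions, n₃E°₃ = n₁E°₁ + n₂E°₂.
E°₃ = (2×+1.40 + 1×+1.69) / 3 = (+4.490) / 3 = +1.497 V.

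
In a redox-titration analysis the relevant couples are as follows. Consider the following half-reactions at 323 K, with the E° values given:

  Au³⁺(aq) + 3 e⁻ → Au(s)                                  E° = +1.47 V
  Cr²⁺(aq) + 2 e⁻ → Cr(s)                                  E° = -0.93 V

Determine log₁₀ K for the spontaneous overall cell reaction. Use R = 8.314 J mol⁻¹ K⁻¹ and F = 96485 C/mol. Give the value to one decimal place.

224.7

Cathode: Au³⁺/Au; anode: Cr²⁺/Cr. E°cell = (+1.47) − (-0.93) = +2.40 V, with n = 6.
ΔG° = −nFE° = −RT ln K, so ln K = nFE°/(RT) = (6)(96485)(+2.40) / ((8.314)(323)) = 517.380.
log₁₀ K = 517.380 / ln 10 = 224.7.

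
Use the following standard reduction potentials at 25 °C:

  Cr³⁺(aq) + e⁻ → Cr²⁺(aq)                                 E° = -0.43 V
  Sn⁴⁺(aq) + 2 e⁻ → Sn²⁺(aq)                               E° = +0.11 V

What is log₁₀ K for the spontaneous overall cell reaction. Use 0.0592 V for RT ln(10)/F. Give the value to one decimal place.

Cathode: Sn⁴⁺/Sn²⁺; anode: Cr³⁺/Cr²⁺. E°cell = +0.54 V, n = 2.
log K = nE°cell / 0.0592 = (2)(+0.54) / 0.0592 = 18.2.

18.2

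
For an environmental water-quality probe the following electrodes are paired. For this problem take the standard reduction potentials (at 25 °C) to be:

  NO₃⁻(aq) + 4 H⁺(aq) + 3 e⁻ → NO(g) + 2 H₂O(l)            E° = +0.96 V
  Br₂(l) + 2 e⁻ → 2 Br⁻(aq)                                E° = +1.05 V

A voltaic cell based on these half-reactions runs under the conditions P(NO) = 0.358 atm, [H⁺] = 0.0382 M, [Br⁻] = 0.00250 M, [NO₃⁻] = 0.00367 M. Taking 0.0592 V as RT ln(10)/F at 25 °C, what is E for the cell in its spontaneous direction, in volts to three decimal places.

Br₂/Br⁻ is the cathode (higher E°), NO₃⁻/NO the anode: E°cell = +1.05 − (+0.96) = +0.09 V, n = 6.
Overall: 3 Br₂(l) + 2 NO(g) + 4 H₂O(l) → 6 Br⁻(aq) + 2 NO₃⁻(aq) + 8 H⁺(aq)
Q = [Br⁻]^6·[NO₃⁻]^2·[H⁺]^8 / (P(NO)^2); log Q = -30.934.
E = E° − (0.0592/n) log Q = +0.09 − (0.0592/6)(-30.934) = +0.395 V.

+0.395 V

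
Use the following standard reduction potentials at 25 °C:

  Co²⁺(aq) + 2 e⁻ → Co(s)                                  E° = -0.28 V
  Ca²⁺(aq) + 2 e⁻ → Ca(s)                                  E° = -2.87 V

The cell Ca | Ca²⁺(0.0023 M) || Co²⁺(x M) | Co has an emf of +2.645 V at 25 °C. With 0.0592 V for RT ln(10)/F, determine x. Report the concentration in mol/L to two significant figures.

Co²⁺/Co is the cathode, Ca²⁺/Ca the anode: E°cell = +2.59 V, n = 2.
Overall reaction: Co²⁺(aq) + Ca(s) → Co(s) + Ca²⁺(aq); Q = [Ca²⁺]^1/[Co²⁺]^1.
From E = E° − (0.0592/n) log Q: log Q = (E° − E)·n/0.0592 = (+2.59 − (+2.645))·2/0.0592 = -1.8581.
So 1·log[Co²⁺] = 1·log(0.0023) − log Q = -2.6383 − (-1.8581) = -0.7802; [Co²⁺] = 10^(-0.7802) ≈ 0.17 M.

0.17 M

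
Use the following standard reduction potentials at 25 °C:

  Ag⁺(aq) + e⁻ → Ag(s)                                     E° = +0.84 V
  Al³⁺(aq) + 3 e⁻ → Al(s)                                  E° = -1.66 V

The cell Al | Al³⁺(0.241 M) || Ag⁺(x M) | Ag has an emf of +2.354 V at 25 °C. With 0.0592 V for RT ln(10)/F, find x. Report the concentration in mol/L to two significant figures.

0.0021 M

Ag⁺/Ag is the cathode, Al³⁺/Al the anode: E°cell = +2.50 V, n = 3.
Overall reaction: 3 Ag⁺(aq) + Al(s) → 3 Ag(s) + Al³⁺(aq); Q = [Al³⁺]^1/[Ag⁺]^3.
From E = E° − (0.0592/n) log Q: log Q = (E° − E)·n/0.0592 = (+2.50 − (+2.354))·3/0.0592 = 7.3986.
So 3·log[Ag⁺] = 1·log(0.241) − log Q = -0.6180 − (7.3986) = -8.0166; log[Ag⁺] = -8.0166 / 3 = -2.6722; [Ag⁺] = 10^(-2.6722) ≈ 0.0021 M.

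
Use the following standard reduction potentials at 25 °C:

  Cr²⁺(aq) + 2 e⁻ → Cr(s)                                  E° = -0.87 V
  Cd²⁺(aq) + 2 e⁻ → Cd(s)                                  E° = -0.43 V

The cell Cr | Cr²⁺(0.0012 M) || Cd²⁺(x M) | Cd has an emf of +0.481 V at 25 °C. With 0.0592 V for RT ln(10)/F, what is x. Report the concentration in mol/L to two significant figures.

0.029 M

Cd²⁺/Cd is the cathode, Cr²⁺/Cr the anode: E°cell = +0.44 V, n = 2.
Overall reaction: Cd²⁺(aq) + Cr(s) → Cd(s) + Cr²⁺(aq); Q = [Cr²⁺]^1/[Cd²⁺]^1.
From E = E° − (0.0592/n) log Q: log Q = (E° − E)·n/0.0592 = (+0.44 − (+0.481))·2/0.0592 = -1.3851.
So 1·log[Cd²⁺] = 1·log(0.0012) − log Q = -2.9208 − (-1.3851) = -1.5357; [Cd²⁺] = 10^(-1.5357) ≈ 0.029 M.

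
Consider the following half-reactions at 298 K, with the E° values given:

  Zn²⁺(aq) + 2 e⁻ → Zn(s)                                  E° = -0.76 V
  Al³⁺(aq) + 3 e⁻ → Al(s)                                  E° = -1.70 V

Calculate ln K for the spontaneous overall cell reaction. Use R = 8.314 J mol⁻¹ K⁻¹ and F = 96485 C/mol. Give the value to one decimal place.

Cathode: Zn²⁺/Zn; anode: Al³⁺/Al. E°cell = (-0.76) − (-1.70) = +0.94 V, with n = 6.
ΔG° = −nFE° = −RT ln K, so ln K = nFE°/(RT) = (6)(96485)(+0.94) / ((8.314)(298)) = 219.641.

219.6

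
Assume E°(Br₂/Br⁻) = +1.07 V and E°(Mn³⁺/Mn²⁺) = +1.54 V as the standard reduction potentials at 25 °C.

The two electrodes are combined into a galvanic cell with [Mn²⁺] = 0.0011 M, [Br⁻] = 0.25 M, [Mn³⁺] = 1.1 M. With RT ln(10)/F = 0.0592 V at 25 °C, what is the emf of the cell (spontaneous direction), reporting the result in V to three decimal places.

+0.612 V

Mn³⁺/Mn²⁺ is the cathode (higher E°), Br₂/Br⁻ the anode: E°cell = +1.54 − (+1.07) = +0.47 V, n = 2.
Overall: 2 Mn³⁺(aq) + 2 Br⁻(aq) → 2 Mn²⁺(aq) + Br₂(l)
Q = [Mn²⁺]^2 / ([Mn³⁺]^2·[Br⁻]^2); log Q = -4.796.
E = E° − (0.0592/n) log Q = +0.47 − (0.0592/2)(-4.796) = +0.612 V.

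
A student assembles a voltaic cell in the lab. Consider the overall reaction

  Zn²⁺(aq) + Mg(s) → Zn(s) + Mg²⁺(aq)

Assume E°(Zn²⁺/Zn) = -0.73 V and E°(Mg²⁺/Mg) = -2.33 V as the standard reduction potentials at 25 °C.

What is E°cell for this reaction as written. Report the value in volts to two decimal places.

+1.60 V

The Zn²⁺/Zn couple has the higher reduction potential, so it is the cathode; Mg²⁺/Mg is oxidised at the anode.
E°cell = E°(cathode) − E°(anode) = (-0.73) − (-2.33) = +1.60 V.
Since E°cell > 0, the reaction is spontaneous under standard conditions.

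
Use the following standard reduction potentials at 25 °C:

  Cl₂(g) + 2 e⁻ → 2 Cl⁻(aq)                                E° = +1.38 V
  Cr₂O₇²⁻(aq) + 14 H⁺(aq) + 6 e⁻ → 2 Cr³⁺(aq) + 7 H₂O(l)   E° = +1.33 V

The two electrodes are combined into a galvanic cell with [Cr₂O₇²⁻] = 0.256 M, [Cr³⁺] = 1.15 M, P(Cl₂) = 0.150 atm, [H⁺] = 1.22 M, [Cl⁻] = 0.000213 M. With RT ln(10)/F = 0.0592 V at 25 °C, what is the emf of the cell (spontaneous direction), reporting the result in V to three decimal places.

+0.238 V

Cl₂/Cl⁻ is the cathode (higher E°), Cr₂O₇²⁻/Cr³⁺ the anode: E°cell = +1.38 − (+1.33) = +0.05 V, n = 6.
Overall: 3 Cl₂(g) + 2 Cr³⁺(aq) + 7 H₂O(l) → 6 Cl⁻(aq) + Cr₂O₇²⁻(aq) + 14 H⁺(aq)
Q = [Cl⁻]^6·[Cr₂O₇²⁻]·[H⁺]^14 / (P(Cl₂)^3·[Cr³⁺]^2); log Q = -19.062.
E = E° − (0.0592/n) log Q = +0.05 − (0.0592/6)(-19.062) = +0.238 V.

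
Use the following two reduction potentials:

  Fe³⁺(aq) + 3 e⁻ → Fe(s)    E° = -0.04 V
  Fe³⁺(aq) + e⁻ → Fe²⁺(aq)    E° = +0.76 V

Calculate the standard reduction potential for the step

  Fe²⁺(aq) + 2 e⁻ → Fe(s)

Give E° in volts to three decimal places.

-0.440 V

Sequential free energies add, so n₃E°₃ = n₁E°₁ + n₂E°₂.
With n₃ = 3, and the known step contributing 1×(+0.76) V, the unknown satisfies 2·E° = 3×(-0.04) − 1×(+0.76) = -0.880.
E° = -0.880 / 2 = -0.440 V.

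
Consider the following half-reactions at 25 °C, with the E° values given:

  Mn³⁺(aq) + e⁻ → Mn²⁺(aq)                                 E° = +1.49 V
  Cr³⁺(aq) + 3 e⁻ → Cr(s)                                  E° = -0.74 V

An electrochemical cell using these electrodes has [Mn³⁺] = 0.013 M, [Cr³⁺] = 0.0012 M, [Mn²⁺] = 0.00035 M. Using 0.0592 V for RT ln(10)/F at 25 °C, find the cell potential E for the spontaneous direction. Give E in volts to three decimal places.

Mn³⁺/Mn²⁺ is the cathode (higher E°), Cr³⁺/Cr the anode: E°cell = +1.49 − (-0.74) = +2.23 V, n = 3.
Overall: 3 Mn³⁺(aq) + Cr(s) → 3 Mn²⁺(aq) + Cr³⁺(aq)
Q = [Mn²⁺]^3·[Cr³⁺] / ([Mn³⁺]^3); log Q = -7.630.
E = E° − (0.0592/n) log Q = +2.23 − (0.0592/3)(-7.630) = +2.381 V.

+2.381 V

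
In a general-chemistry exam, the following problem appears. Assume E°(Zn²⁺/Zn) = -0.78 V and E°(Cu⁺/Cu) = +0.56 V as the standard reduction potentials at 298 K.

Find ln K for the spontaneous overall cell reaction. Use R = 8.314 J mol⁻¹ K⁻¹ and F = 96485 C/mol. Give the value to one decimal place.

104.4

Cathode: Cu⁺/Cu; anode: Zn²⁺/Zn. E°cell = (+0.56) − (-0.78) = +1.34 V, with n = 2.
ΔG° = −nFE° = −RT ln K, so ln K = nFE°/(RT) = (2)(96485)(+1.34) / ((8.314)(298)) = 104.368.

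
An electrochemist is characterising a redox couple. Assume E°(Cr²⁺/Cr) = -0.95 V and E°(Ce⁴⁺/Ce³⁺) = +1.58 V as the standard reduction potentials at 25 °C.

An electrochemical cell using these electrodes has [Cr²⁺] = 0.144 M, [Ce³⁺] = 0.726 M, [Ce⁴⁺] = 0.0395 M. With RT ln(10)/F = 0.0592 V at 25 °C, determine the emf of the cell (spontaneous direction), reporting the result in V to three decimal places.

Ce⁴⁺/Ce³⁺ is the cathode (higher E°), Cr²⁺/Cr the anode: E°cell = +1.58 − (-0.95) = +2.53 V, n = 2.
Overall: 2 Ce⁴⁺(aq) + Cr(s) → 2 Ce³⁺(aq) + Cr²⁺(aq)
Q = [Ce³⁺]^2·[Cr²⁺] / ([Ce⁴⁺]^2); log Q = 1.687.
E = E° − (0.0592/n) log Q = +2.53 − (0.0592/2)(1.687) = +2.480 V.

+2.480 V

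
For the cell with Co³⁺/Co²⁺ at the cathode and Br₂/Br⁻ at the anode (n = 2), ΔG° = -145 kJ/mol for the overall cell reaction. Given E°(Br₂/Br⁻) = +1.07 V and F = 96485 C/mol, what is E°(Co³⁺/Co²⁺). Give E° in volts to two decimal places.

E°cell = −ΔG°/(nF) = −(-145×10³)/((2)(96485)) = +0.751 V.
Since Co³⁺/Co²⁺ is the cathode and Br₂/Br⁻ the anode, E°cell = E°(Co³⁺/Co²⁺) − E°(Br₂/Br⁻).
So E°(Co³⁺/Co²⁺) = E°cell + E°(Br₂/Br⁻) = +0.751 + (+1.07) = +1.82 V.

+1.82 V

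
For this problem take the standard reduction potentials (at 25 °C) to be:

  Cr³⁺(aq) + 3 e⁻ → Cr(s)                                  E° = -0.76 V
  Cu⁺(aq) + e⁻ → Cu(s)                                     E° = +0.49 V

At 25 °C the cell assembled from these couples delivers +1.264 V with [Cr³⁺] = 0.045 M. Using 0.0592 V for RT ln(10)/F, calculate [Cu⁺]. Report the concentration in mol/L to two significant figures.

0.61 M

Cu⁺/Cu is the cathode, Cr³⁺/Cr the anode: E°cell = +1.25 V, n = 3.
Overall reaction: 3 Cu⁺(aq) + Cr(s) → 3 Cu(s) + Cr³⁺(aq); Q = [Cr³⁺]^1/[Cu⁺]^3.
From E = E° − (0.0592/n) log Q: log Q = (E° − E)·n/0.0592 = (+1.25 − (+1.264))·3/0.0592 = -0.7095.
So 3·log[Cu⁺] = 1·log(0.045) − log Q = -1.3468 − (-0.7095) = -0.6373; log[Cu⁺] = -0.6373 / 3 = -0.2124; [Cu⁺] = 10^(-0.2124) ≈ 0.61 M.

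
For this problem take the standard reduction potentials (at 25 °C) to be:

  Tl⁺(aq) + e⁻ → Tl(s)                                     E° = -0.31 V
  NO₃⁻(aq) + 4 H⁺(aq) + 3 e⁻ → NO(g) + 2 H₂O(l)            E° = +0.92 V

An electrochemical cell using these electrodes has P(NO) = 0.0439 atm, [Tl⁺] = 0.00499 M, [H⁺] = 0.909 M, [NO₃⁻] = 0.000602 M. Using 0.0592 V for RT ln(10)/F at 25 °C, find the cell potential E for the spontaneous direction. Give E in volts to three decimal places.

NO₃⁻/NO is the cathode (higher E°), Tl⁺/Tl the anode: E°cell = +0.92 − (-0.31) = +1.23 V, n = 3.
Overall: NO₃⁻(aq) + 4 H⁺(aq) + 3 Tl(s) → NO(g) + 2 H₂O(l) + 3 Tl⁺(aq)
Q = P(NO)·[Tl⁺]^3 / ([NO₃⁻]·[H⁺]^4); log Q = -4.877.
E = E° − (0.0592/n) log Q = +1.23 − (0.0592/3)(-4.877) = +1.326 V.

+1.326 V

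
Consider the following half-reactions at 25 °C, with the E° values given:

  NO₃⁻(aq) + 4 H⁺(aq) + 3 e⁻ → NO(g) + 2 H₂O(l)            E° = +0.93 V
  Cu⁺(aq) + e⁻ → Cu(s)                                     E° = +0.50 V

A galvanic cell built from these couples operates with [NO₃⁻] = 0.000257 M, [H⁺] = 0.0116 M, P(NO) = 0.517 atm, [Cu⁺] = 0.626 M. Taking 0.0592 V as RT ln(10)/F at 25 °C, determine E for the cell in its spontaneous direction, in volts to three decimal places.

+0.224 V

NO₃⁻/NO is the cathode (higher E°), Cu⁺/Cu the anode: E°cell = +0.93 − (+0.50) = +0.43 V, n = 3.
Overall: NO₃⁻(aq) + 4 H⁺(aq) + 3 Cu(s) → NO(g) + 2 H₂O(l) + 3 Cu⁺(aq)
Q = P(NO)·[Cu⁺]^3 / ([NO₃⁻]·[H⁺]^4); log Q = 10.435.
E = E° − (0.0592/n) log Q = +0.43 − (0.0592/3)(10.435) = +0.224 V.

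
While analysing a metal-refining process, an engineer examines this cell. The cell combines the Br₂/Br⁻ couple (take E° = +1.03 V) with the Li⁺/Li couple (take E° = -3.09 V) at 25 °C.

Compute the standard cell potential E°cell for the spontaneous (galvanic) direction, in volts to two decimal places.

+4.12 V

The Br₂/Br⁻ couple has the higher reduction potential, so it is the cathode; Li⁺/Li is oxidised at the anode.
E°cell = E°(cathode) − E°(anode) = (+1.03) − (-3.09) = +4.12 V.
Since E°cell > 0, the reaction is spontaneous under standard conditions.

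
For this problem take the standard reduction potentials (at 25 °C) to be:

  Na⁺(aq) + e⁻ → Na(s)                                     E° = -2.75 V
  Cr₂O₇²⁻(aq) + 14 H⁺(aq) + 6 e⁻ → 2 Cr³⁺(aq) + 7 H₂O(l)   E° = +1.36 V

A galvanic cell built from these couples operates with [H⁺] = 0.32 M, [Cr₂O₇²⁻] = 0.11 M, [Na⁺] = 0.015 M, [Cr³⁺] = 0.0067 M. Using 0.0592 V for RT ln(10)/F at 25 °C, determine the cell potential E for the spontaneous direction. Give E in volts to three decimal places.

+4.183 V

Cr₂O₇²⁻/Cr³⁺ is the cathode (higher E°), Na⁺/Na the anode: E°cell = +1.36 − (-2.75) = +4.11 V, n = 6.
Overall: Cr₂O₇²⁻(aq) + 14 H⁺(aq) + 6 Na(s) → 2 Cr³⁺(aq) + 7 H₂O(l) + 6 Na⁺(aq)
Q = [Cr³⁺]^2·[Na⁺]^6 / ([Cr₂O₇²⁻]·[H⁺]^14); log Q = -7.405.
E = E° − (0.0592/n) log Q = +4.11 − (0.0592/6)(-7.405) = +4.183 V.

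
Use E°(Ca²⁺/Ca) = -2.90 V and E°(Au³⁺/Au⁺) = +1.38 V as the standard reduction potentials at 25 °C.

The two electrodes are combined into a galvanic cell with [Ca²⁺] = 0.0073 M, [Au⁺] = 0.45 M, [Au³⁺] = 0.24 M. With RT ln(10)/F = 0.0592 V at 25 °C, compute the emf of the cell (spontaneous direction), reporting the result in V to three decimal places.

+4.335 V

Au³⁺/Au⁺ is the cathode (higher E°), Ca²⁺/Ca the anode: E°cell = +1.38 − (-2.90) = +4.28 V, n = 2.
Overall: Au³⁺(aq) + Ca(s) → Au⁺(aq) + Ca²⁺(aq)
Q = [Au⁺]·[Ca²⁺] / ([Au³⁺]); log Q = -1.864.
E = E° − (0.0592/n) log Q = +4.28 − (0.0592/2)(-1.864) = +4.335 V.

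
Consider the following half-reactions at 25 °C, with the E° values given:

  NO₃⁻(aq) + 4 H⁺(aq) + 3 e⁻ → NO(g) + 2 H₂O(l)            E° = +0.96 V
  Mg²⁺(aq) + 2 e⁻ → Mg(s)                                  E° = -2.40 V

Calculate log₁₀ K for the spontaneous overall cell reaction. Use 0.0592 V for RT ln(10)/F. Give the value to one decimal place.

340.5

Cathode: NO₃⁻/NO; anode: Mg²⁺/Mg. E°cell = +3.36 V, n = 6.
log K = nE°cell / 0.0592 = (6)(+3.36) / 0.0592 = 340.5.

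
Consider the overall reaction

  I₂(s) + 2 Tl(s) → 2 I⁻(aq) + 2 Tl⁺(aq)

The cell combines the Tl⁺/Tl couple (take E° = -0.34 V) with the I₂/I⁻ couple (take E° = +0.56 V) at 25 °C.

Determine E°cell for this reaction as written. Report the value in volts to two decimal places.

The I₂/I⁻ couple has the higher reduction potential, so it is the cathode; Tl⁺/Tl is oxidised at the anode.
E°cell = E°(cathode) − E°(anode) = (+0.56) − (-0.34) = +0.90 V.
Since E°cell > 0, the reaction is spontaneous under standard conditions.

+0.90 V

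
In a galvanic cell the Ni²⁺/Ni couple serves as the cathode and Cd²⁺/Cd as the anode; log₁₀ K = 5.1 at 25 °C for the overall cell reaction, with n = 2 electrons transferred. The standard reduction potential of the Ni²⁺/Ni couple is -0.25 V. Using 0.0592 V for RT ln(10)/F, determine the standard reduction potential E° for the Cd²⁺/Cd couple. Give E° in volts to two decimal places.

-0.40 V

E°cell = (0.0592/n)·log K = (0.0592/2)(5.1) = +0.151 V.
Since Ni²⁺/Ni is the cathode and Cd²⁺/Cd the anode, E°cell = E°(Ni²⁺/Ni) − E°(Cd²⁺/Cd).
So E°(Cd²⁺/Cd) = E°(Ni²⁺/Ni) − E°cell = (-0.25) − (+0.151) = -0.40 V.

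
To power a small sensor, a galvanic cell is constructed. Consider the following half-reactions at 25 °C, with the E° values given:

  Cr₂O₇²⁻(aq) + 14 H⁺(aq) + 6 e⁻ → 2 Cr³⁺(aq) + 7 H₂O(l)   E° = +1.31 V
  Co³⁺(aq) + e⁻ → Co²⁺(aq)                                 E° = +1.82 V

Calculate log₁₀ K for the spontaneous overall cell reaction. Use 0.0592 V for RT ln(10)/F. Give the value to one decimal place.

51.7

Cathode: Co³⁺/Co²⁺; anode: Cr₂O₇²⁻/Cr³⁺. E°cell = +0.51 V, n = 6.
log K = nE°cell / 0.0592 = (6)(+0.51) / 0.0592 = 51.7.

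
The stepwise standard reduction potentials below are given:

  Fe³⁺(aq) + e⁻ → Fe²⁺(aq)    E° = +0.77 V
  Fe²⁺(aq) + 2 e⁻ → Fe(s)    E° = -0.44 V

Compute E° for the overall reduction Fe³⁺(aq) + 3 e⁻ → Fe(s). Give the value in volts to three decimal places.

-0.037 V

Since ΔG° = −nFE° is additive over sequential reductions, n₃E°₃ = n₁E°₁ + n₂E°₂.
E°₃ = (1×+0.77 + 2×-0.44) / 3 = (-0.110) / 3 = -0.037 V.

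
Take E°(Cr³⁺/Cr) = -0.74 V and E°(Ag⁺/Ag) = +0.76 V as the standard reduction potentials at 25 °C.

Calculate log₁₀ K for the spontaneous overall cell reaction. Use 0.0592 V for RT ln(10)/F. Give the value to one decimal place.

Cathode: Ag⁺/Ag; anode: Cr³⁺/Cr. E°cell = +1.50 V, n = 3.
log K = nE°cell / 0.0592 = (3)(+1.50) / 0.0592 = 76.0.

76.0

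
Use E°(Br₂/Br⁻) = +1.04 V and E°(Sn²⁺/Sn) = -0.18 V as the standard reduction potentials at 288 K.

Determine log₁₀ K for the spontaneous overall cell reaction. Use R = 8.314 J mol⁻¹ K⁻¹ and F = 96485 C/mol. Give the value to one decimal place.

Cathode: Br₂/Br⁻; anode: Sn²⁺/Sn. E°cell = (+1.04) − (-0.18) = +1.22 V, with n = 2.
ΔG° = −nFE° = −RT ln K, so ln K = nFE°/(RT) = (2)(96485)(+1.22) / ((8.314)(288)) = 98.321.
log₁₀ K = 98.321 / ln 10 = 42.7.

42.7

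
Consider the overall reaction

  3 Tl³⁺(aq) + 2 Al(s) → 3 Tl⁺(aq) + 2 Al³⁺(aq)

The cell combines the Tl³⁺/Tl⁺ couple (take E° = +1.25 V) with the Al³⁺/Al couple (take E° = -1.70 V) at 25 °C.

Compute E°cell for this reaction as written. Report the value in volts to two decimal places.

+2.95 V

The Tl³⁺/Tl⁺ couple has the higher reduction potential, so it is the cathode; Al³⁺/Al is oxidised at the anode.
E°cell = E°(cathode) − E°(anode) = (+1.25) − (-1.70) = +2.95 V.
Since E°cell > 0, the reaction is spontaneous under standard conditions.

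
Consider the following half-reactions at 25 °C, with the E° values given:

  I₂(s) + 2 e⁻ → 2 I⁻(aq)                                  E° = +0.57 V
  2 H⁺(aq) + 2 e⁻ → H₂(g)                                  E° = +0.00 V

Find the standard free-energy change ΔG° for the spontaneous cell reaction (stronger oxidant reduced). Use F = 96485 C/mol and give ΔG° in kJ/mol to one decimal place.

-110.0 kJ/mol

I₂/I⁻ (E° = +0.57 V) is the cathode; H⁺/H₂ (E° = +0.00 V) is the anode, so E°cell = +0.57 V.
Balancing electrons gives n = 2 (lcm of 2 and 2).
ΔG° = −nFE° = −(2)(96485)(+0.57) = -109,993 J = -110.0 kJ/mol.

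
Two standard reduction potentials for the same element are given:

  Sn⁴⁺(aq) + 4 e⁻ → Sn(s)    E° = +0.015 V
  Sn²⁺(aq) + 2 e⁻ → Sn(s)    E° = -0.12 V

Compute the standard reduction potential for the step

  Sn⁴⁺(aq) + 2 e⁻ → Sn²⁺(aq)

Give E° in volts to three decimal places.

+0.150 V

Sequential free energies add, so n₃E°₃ = n₁E°₁ + n₂E°₂.
With n₃ = 4, and the known step contributing 2×(-0.12) V, the unknown satisfies 2·E° = 4×(+0.015) − 2×(-0.12) = +0.300.
E° = +0.300 / 2 = +0.150 V.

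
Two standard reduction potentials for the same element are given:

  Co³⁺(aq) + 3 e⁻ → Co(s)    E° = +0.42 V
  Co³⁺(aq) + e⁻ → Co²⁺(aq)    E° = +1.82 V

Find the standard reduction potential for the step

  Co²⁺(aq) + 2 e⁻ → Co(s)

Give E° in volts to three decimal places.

-0.280 V

Sequential free energies add, so n₃E°₃ = n₁E°₁ + n₂E°₂.
With n₃ = 3, and the known step contributing 1×(+1.82) V, the unknown satisfies 2·E° = 3×(+0.42) − 1×(+1.82) = -0.560.
E° = -0.560 / 2 = -0.280 V.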